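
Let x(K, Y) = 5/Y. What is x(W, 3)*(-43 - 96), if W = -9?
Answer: -695/3 ≈ -231.67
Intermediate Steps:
x(W, 3)*(-43 - 96) = (5/3)*(-43 - 96) = (5*(1/3))*(-139) = (5/3)*(-139) = -695/3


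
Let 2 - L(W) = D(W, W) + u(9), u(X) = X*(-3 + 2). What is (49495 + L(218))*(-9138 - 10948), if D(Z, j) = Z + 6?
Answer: -989878252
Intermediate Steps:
D(Z, j) = 6 + Z
u(X) = -X (u(X) = X*(-1) = -X)
L(W) = 5 - W (L(W) = 2 - ((6 + W) - 1*9) = 2 - ((6 + W) - 9) = 2 - (-3 + W) = 2 + (3 - W) = 5 - W)
(49495 + L(218))*(-9138 - 10948) = (49495 + (5 - 1*218))*(-9138 - 10948) = (49495 + (5 - 218))*(-20086) = (49495 - 213)*(-20086) = 49282*(-20086) = -989878252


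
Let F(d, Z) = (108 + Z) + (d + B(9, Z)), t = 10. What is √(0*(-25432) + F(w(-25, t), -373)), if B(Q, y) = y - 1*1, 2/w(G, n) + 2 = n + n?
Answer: 5*I*√230/3 ≈ 25.276*I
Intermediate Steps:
w(G, n) = 2/(-2 + 2*n) (w(G, n) = 2/(-2 + (n + n)) = 2/(-2 + 2*n))
B(Q, y) = -1 + y (B(Q, y) = y - 1 = -1 + y)
F(d, Z) = 107 + d + 2*Z (F(d, Z) = (108 + Z) + (d + (-1 + Z)) = (108 + Z) + (-1 + Z + d) = 107 + d + 2*Z)
√(0*(-25432) + F(w(-25, t), -373)) = √(0*(-25432) + (107 + 1/(-1 + 10) + 2*(-373))) = √(0 + (107 + 1/9 - 746)) = √(0 + (107 + ⅑ - 746)) = √(0 - 5750/9) = √(-5750/9) = 5*I*√230/3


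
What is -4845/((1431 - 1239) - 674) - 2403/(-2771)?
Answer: 14583741/1335622 ≈ 10.919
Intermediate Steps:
-4845/((1431 - 1239) - 674) - 2403/(-2771) = -4845/(192 - 674) - 2403*(-1/2771) = -4845/(-482) + 2403/2771 = -4845*(-1/482) + 2403/2771 = 4845/482 + 2403/2771 = 14583741/1335622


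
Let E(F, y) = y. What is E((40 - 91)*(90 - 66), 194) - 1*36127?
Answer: -35933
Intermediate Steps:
E((40 - 91)*(90 - 66), 194) - 1*36127 = 194 - 1*36127 = 194 - 36127 = -35933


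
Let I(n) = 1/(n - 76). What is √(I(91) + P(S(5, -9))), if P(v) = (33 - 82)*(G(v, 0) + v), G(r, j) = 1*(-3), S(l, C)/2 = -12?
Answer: √297690/15 ≈ 36.374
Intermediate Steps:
S(l, C) = -24 (S(l, C) = 2*(-12) = -24)
G(r, j) = -3
I(n) = 1/(-76 + n)
P(v) = 147 - 49*v (P(v) = (33 - 82)*(-3 + v) = -49*(-3 + v) = 147 - 49*v)
√(I(91) + P(S(5, -9))) = √(1/(-76 + 91) + (147 - 49*(-24))) = √(1/15 + (147 + 1176)) = √(1/15 + 1323) = √(19846/15) = √297690/15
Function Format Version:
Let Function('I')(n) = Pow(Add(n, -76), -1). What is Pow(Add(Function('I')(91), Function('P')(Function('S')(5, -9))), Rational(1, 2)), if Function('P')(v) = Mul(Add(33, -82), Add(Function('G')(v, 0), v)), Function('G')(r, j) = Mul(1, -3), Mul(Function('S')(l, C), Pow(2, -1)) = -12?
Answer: Mul(Rational(1, 15), Pow(297690, Rational(1, 2))) ≈ 36.374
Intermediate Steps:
Function('S')(l, C) = -24 (Function('S')(l, C) = Mul(2, -12) = -24)
Function('G')(r, j) = -3
Function('I')(n) = Pow(Add(-76, n), -1)
Function('P')(v) = Add(147, Mul(-49, v)) (Function('P')(v) = Mul(Add(33, -82), Add(-3, v)) = Mul(-49, Add(-3, v)) = Add(147, Mul(-49, v)))
Pow(Add(Function('I')(91), Function('P')(Function('S')(5, -9))), Rational(1, 2)) = Pow(Add(Pow(Add(-76, 91), -1), Add(147, Mul(-49, -24))), Rational(1, 2)) = Pow(Add(Pow(15, -1), Add(147, 1176)), Rational(1, 2)) = Pow(Add(Rational(1, 15), 1323), Rational(1, 2)) = Pow(Rational(19846, 15), Rational(1, 2)) = Mul(Rational(1, 15), Pow(297690, Rational(1, 2)))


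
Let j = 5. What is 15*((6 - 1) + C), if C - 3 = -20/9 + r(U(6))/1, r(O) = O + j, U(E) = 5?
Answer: 710/3 ≈ 236.67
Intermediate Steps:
r(O) = 5 + O (r(O) = O + 5 = 5 + O)
C = 97/9 (C = 3 + (-20/9 + (5 + 5)/1) = 3 + (-20*⅑ + 10*1) = 3 + (-20/9 + 10) = 3 + 70/9 = 97/9 ≈ 10.778)
15*((6 - 1) + C) = 15*((6 - 1) + 97/9) = 15*(5 + 97/9) = 15*(142/9) = 710/3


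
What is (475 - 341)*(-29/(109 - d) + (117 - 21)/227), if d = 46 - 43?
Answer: 240731/12031 ≈ 20.009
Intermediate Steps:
d = 3
(475 - 341)*(-29/(109 - d) + (117 - 21)/227) = (475 - 341)*(-29/(109 - 1*3) + (117 - 21)/227) = 134*(-29/(109 - 3) + 96*(1/227)) = 134*(-29/106 + 96/227) = 134*(3593/24062) = 240731/12031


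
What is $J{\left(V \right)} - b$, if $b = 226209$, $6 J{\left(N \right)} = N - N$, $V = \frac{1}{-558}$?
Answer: $-226209$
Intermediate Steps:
$V = - \frac{1}{558} \approx -0.0017921$
$J{\left(N \right)} = 0$ ($J{\left(N \right)} = \frac{N - N}{6} = \frac{1}{6} \cdot 0 = 0$)
$J{\left(V \right)} - b = 0 - 226209 = -226209$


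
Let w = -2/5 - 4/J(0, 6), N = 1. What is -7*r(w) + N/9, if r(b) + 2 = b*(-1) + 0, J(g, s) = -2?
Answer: 1139/45 ≈ 25.311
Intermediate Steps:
w = 8/5 (w = -2/5 - 4/(-2) = -2*⅕ - 4*(-½) = -⅖ + 2 = 8/5 ≈ 1.6000)
r(b) = -2 - b (r(b) = -2 + (b*(-1) + 0) = -2 + (-b + 0) = -2 - b)
-7*r(w) + N/9 = -7*(-2 - 1*8/5) + 1/9 = -7*(-2 - 8/5) + 1*(⅑) = -7*(-18/5) + ⅑ = 126/5 + ⅑ = 1139/45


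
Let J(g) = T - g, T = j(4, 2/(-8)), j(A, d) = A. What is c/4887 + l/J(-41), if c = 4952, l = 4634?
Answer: 2541022/24435 ≈ 103.99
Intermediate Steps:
T = 4
J(g) = 4 - g
c/4887 + l/J(-41) = 4952/4887 + 4634/(4 - 1*(-41)) = 4952*(1/4887) + 4634/(4 + 41) = 4952/4887 + 4634/45 = 2541022/24435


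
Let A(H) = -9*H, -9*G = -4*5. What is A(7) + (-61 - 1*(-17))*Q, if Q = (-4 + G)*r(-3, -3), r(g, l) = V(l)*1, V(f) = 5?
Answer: 2953/9 ≈ 328.11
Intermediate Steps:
G = 20/9 (G = -(-4)*5/9 = -⅑*(-20) = 20/9 ≈ 2.2222)
r(g, l) = 5 (r(g, l) = 5*1 = 5)
Q = -80/9 (Q = (-4 + 20/9)*5 = -16/9*5 = -80/9 ≈ -8.8889)
A(7) + (-61 - 1*(-17))*Q = -9*7 + (-61 - 1*(-17))*(-80/9) = -63 + (-61 + 17)*(-80/9) = -63 - 44*(-80/9) = -63 + 3520/9 = 2953/9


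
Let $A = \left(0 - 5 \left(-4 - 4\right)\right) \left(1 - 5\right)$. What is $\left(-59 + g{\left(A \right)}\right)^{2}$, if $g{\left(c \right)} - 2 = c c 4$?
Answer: $10474089649$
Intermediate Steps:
$A = -160$ ($A = \left(0 - 5 \left(-4 - 4\right)\right) \left(-4\right) = \left(0 - -40\right) \left(-4\right) = \left(0 + 40\right) \left(-4\right) = 40 \left(-4\right) = -160$)
$g{\left(c \right)} = 2 + 4 c^{2}$ ($g{\left(c \right)} = 2 + c c 4 = 2 + c^{2} \cdot 4 = 2 + 4 c^{2}$)
$\left(-59 + g{\left(A \right)}\right)^{2} = \left(-59 + \left(2 + 4 \left(-160\right)^{2}\right)\right)^{2} = \left(-59 + \left(2 + 4 \cdot 25600\right)\right)^{2} = \left(-59 + \left(2 + 102400\right)\right)^{2} = \left(-59 + 102402\right)^{2} = 102343^{2} = 10474089649$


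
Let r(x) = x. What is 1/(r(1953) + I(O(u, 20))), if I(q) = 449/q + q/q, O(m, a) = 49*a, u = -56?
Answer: 980/1915369 ≈ 0.00051165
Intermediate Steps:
I(q) = 1 + 449/q (I(q) = 449/q + 1 = 1 + 449/q)
1/(r(1953) + I(O(u, 20))) = 1/(1953 + (449 + 49*20)/((49*20))) = 1/(1953 + (449 + 980)/980) = 1/(1953 + (1/980)*1429) = 1/(1953 + 1429/980) = 1/(1915369/980) = 980/1915369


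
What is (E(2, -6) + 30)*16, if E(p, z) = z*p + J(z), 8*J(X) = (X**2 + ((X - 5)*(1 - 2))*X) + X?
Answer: 216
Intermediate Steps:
J(X) = X/8 + X**2/8 + X*(5 - X)/8 (J(X) = ((X**2 + ((X - 5)*(1 - 2))*X) + X)/8 = ((X**2 + ((-5 + X)*(-1))*X) + X)/8 = ((X**2 + (5 - X)*X) + X)/8 = ((X**2 + X*(5 - X)) + X)/8 = (X + X**2 + X*(5 - X))/8 = X/8 + X**2/8 + X*(5 - X)/8)
E(p, z) = 3*z/4 + p*z (E(p, z) = z*p + 3*z/4 = p*z + 3*z/4 = 3*z/4 + p*z)
(E(2, -6) + 30)*16 = ((1/4)*(-6)*(3 + 4*2) + 30)*16 = ((1/4)*(-6)*(3 + 8) + 30)*16 = ((1/4)*(-6)*11 + 30)*16 = (-33/2 + 30)*16 = (27/2)*16 = 216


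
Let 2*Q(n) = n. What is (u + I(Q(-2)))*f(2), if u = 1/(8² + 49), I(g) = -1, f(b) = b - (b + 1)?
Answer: 112/113 ≈ 0.99115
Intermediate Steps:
Q(n) = n/2
f(b) = -1 (f(b) = b - (1 + b) = b + (-1 - b) = -1)
u = 1/113 (u = 1/(64 + 49) = 1/113 ≈ 0.0088496)
(u + I(Q(-2)))*f(2) = (1/113 - 1)*(-1) = -112/113*(-1) = 112/113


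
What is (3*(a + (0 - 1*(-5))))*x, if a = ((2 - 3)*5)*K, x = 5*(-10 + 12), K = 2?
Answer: -150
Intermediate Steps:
x = 10 (x = 5*2 = 10)
a = -10 (a = ((2 - 3)*5)*2 = -1*5*2 = -5*2 = -10)
(3*(a + (0 - 1*(-5))))*x = (3*(-10 + (0 - 1*(-5))))*10 = (3*(-10 + (0 + 5)))*10 = (3*(-10 + 5))*10 = (3*(-5))*10 = -15*10 = -150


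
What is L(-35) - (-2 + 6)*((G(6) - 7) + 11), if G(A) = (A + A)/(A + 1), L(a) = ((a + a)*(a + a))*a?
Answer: -1200660/7 ≈ -1.7152e+5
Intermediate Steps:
L(a) = 4*a³ (L(a) = ((2*a)*(2*a))*a = (4*a²)*a = 4*a³)
G(A) = 2*A/(1 + A) (G(A) = (2*A)/(1 + A) = 2*A/(1 + A))
L(-35) - (-2 + 6)*((G(6) - 7) + 11) = 4*(-35)³ - (-2 + 6)*((2*6/(1 + 6) - 7) + 11) = 4*(-42875) - 4*((2*6/7 - 7) + 11) = -171500 - 4*((2*6*(⅐) - 7) + 11) = -171500 - 4*((12/7 - 7) + 11) = -171500 - 4*(-37/7 + 11) = -171500 - 4*40/7 = -171500 - 1*160/7 = -171500 - 160/7 = -1200660/7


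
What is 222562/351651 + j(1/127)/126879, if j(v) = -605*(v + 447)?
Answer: -943496678956/629597239787 ≈ -1.4986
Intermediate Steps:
j(v) = -270435 - 605*v (j(v) = -605*(447 + v) = -270435 - 605*v)
222562/351651 + j(1/127)/126879 = 222562/351651 + (-270435 - 605/127)/126879 = 222562*(1/351651) + (-270435 - 605*1/127)*(1/126879) = 222562/351651 + (-270435 - 605/127)*(1/126879) = 222562/351651 - 34345850/127*1/126879 = 222562/351651 - 34345850/16113633 = -943496678956/629597239787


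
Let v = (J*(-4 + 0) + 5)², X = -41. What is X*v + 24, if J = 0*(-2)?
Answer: -1001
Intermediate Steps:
J = 0
v = 25 (v = (0*(-4 + 0) + 5)² = (0*(-4) + 5)² = (0 + 5)² = 5² = 25)
X*v + 24 = -41*25 + 24 = -1025 + 24 = -1001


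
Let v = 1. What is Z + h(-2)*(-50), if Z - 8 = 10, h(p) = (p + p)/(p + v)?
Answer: -182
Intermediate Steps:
h(p) = 2*p/(1 + p) (h(p) = (p + p)/(p + 1) = (2*p)/(1 + p) = 2*p/(1 + p))
Z = 18 (Z = 8 + 10 = 18)
Z + h(-2)*(-50) = 18 + (2*(-2)/(1 - 2))*(-50) = 18 + (2*(-2)/(-1))*(-50) = 18 + (2*(-2)*(-1))*(-50) = 18 + 4*(-50) = 18 - 200 = -182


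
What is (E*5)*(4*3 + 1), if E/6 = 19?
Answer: 7410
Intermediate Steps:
E = 114 (E = 6*19 = 114)
(E*5)*(4*3 + 1) = (114*5)*(4*3 + 1) = 570*(12 + 1) = 570*13 = 7410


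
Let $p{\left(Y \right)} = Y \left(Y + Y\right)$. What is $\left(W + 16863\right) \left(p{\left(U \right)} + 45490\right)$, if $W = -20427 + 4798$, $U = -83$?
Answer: $73136712$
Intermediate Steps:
$p{\left(Y \right)} = 2 Y^{2}$ ($p{\left(Y \right)} = Y 2 Y = 2 Y^{2}$)
$W = -15629$
$\left(W + 16863\right) \left(p{\left(U \right)} + 45490\right) = \left(-15629 + 16863\right) \left(2 \left(-83\right)^{2} + 45490\right) = 1234 \left(2 \cdot 6889 + 45490\right) = 1234 \left(13778 + 45490\right) = 1234 \cdot 59268 = 73136712$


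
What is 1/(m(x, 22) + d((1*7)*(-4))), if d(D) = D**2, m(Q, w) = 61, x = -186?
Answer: 1/845 ≈ 0.0011834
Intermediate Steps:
1/(m(x, 22) + d((1*7)*(-4))) = 1/(61 + ((1*7)*(-4))**2) = 1/(61 + (7*(-4))**2) = 1/(61 + (-28)**2) = 1/(61 + 784) = 1/845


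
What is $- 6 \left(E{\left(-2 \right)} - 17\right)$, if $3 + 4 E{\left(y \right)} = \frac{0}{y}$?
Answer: $\frac{213}{2} \approx 106.5$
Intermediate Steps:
$E{\left(y \right)} = - \frac{3}{4}$ ($E{\left(y \right)} = - \frac{3}{4} + \frac{0 \frac{1}{y}}{4} = - \frac{3}{4} + \frac{1}{4} \cdot 0 = - \frac{3}{4} + 0 = - \frac{3}{4}$)
$- 6 \left(E{\left(-2 \right)} - 17\right) = - 6 \left(- \frac{3}{4} - 17\right) = \left(-6\right) \left(- \frac{71}{4}\right) = \frac{213}{2}$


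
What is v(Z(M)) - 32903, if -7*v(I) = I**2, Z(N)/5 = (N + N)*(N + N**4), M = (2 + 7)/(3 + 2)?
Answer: -15587044247/390625 ≈ -39903.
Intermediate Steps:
M = 9/5 ≈ 1.8000
Z(N) = 10*N*(N + N**4) (Z(N) = 5*((N + N)*(N + N**4)) = 5*((2*N)*(N + N**4)) = 5*(2*N*(N + N**4)) = 10*N*(N + N**4))
v(I) = -I**2/7
v(Z(M)) - 32903 = -26244*(1 + (9/5)**3)**2/25/7 - 32903 = -26244*(1 + 729/125)**2/25/7 - 32903 = -(10*(81/25)*(854/125))**2/7 - 32903 = -(138348/625)**2/7 - 32903 = -1/7*19140169104/390625 - 32903 = -2734309872/390625 - 32903 = -15587044247/390625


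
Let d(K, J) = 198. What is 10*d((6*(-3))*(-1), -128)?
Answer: 1980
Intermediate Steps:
10*d((6*(-3))*(-1), -128) = 10*198 = 1980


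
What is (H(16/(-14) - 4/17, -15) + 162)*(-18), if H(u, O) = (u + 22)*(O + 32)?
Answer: -64584/7 ≈ -9226.3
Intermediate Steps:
H(u, O) = (22 + u)*(32 + O)
(H(16/(-14) - 4/17, -15) + 162)*(-18) = ((704 + 22*(-15) + 32*(16/(-14) - 4/17) - 15*(16/(-14) - 4/17)) + 162)*(-18) = ((704 - 330 + 32*(16*(-1/14) - 4*1/17) - 15*(16*(-1/14) - 4*1/17)) + 162)*(-18) = ((704 - 330 + 32*(-8/7 - 4/17) - 15*(-8/7 - 4/17)) + 162)*(-18) = ((704 - 330 + 32*(-164/119) - 15*(-164/119)) + 162)*(-18) = ((704 - 330 - 5248/119 + 2460/119) + 162)*(-18) = (2454/7 + 162)*(-18) = (3588/7)*(-18) = -64584/7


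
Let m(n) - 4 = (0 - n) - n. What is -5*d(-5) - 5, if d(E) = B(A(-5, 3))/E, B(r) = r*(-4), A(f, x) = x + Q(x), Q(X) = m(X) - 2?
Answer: -1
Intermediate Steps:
m(n) = 4 - 2*n (m(n) = 4 + ((0 - n) - n) = 4 + (-n - n) = 4 - 2*n)
Q(X) = 2 - 2*X (Q(X) = (4 - 2*X) - 2 = 2 - 2*X)
A(f, x) = 2 - x (A(f, x) = x + (2 - 2*x) = 2 - x)
B(r) = -4*r
d(E) = 4/E (d(E) = (-4*(2 - 1*3))/E = (-4*(2 - 3))/E = (-4*(-1))/E = 4/E)
-5*d(-5) - 5 = -20/(-5) - 5 = -20*(-1)/5 - 5 = -5*(-4/5) - 5 = 4 - 5 = -1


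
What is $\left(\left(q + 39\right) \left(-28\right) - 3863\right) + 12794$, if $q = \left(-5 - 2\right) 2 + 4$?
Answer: $8119$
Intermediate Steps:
$q = -10$ ($q = \left(-5 - 2\right) 2 + 4 = \left(-7\right) 2 + 4 = -14 + 4 = -10$)
$\left(\left(q + 39\right) \left(-28\right) - 3863\right) + 12794 = \left(\left(-10 + 39\right) \left(-28\right) - 3863\right) + 12794 = \left(29 \left(-28\right) - 3863\right) + 12794 = \left(-812 - 3863\right) + 12794 = -4675 + 12794 = 8119$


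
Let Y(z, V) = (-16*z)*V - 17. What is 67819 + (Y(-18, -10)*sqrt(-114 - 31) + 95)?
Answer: 67914 - 2897*I*sqrt(145) ≈ 67914.0 - 34885.0*I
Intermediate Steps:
Y(z, V) = -17 - 16*V*z (Y(z, V) = -16*V*z - 17 = -17 - 16*V*z)
67819 + (Y(-18, -10)*sqrt(-114 - 31) + 95) = 67819 + ((-17 - 16*(-10)*(-18))*sqrt(-114 - 31) + 95) = 67819 + ((-17 - 2880)*sqrt(-145) + 95) = 67819 + (-2897*I*sqrt(145) + 95) = 67819 + (95 - 2897*I*sqrt(145)) = 67914 - 2897*I*sqrt(145)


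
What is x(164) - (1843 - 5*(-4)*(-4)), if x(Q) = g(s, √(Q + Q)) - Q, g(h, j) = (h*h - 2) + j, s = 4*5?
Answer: -1529 + 2*√82 ≈ -1510.9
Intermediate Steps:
s = 20
g(h, j) = -2 + j + h² (g(h, j) = (h² - 2) + j = (-2 + h²) + j = -2 + j + h²)
x(Q) = 398 - Q + √2*√Q (x(Q) = (-2 + √(Q + Q) + 20²) - Q = (-2 + √(2*Q) + 400) - Q = (-2 + √2*√Q + 400) - Q = (398 + √2*√Q) - Q = 398 - Q + √2*√Q)
x(164) - (1843 - 5*(-4)*(-4)) = (398 - 1*164 + √2*√164) - (1843 - 5*(-4)*(-4)) = (398 - 164 + √2*(2*√41)) - (1843 - (-20)*(-4)) = (398 - 164 + 2*√82) - (1843 - 1*80) = (234 + 2*√82) - (1843 - 80) = (234 + 2*√82) - 1*1763 = (234 + 2*√82) - 1763 = -1529 + 2*√82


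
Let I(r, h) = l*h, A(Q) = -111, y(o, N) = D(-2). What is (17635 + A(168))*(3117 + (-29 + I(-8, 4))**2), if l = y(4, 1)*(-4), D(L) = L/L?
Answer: 90108408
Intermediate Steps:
D(L) = 1
y(o, N) = 1
l = -4 (l = 1*(-4) = -4)
I(r, h) = -4*h
(17635 + A(168))*(3117 + (-29 + I(-8, 4))**2) = (17635 - 111)*(3117 + (-29 - 4*4)**2) = 17524*(3117 + (-29 - 16)**2) = 17524*(3117 + (-45)**2) = 17524*(3117 + 2025) = 17524*5142 = 90108408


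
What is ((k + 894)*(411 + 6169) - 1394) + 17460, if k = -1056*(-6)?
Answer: 47589466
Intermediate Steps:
k = 6336
((k + 894)*(411 + 6169) - 1394) + 17460 = ((6336 + 894)*(411 + 6169) - 1394) + 17460 = (7230*6580 - 1394) + 17460 = (47573400 - 1394) + 17460 = 47572006 + 17460 = 47589466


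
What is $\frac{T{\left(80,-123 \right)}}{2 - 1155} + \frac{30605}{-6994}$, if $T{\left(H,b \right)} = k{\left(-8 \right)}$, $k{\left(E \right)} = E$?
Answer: $- \frac{35231613}{8064082} \approx -4.369$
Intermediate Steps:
$T{\left(H,b \right)} = -8$
$\frac{T{\left(80,-123 \right)}}{2 - 1155} + \frac{30605}{-6994} = - \frac{8}{2 - 1155} + \frac{30605}{-6994} = - \frac{8}{2 - 1155} + 30605 \left(- \frac{1}{6994}\right) = - \frac{8}{-1153} - \frac{30605}{6994} = \left(-8\right) \left(- \frac{1}{1153}\right) - \frac{30605}{6994} = \frac{8}{1153} - \frac{30605}{6994} = - \frac{35231613}{8064082}$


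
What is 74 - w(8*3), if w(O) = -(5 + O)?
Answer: 103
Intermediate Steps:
w(O) = -5 - O
74 - w(8*3) = 74 - (-5 - 8*3) = 74 - (-5 - 1*24) = 74 - (-5 - 24) = 74 - 1*(-29) = 74 + 29 = 103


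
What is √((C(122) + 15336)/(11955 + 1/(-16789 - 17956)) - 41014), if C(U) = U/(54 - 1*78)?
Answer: I*√254744513573902853299014/2492258844 ≈ 202.52*I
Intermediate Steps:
C(U) = -U/24 (C(U) = U/(54 - 78) = U/(-24) = U*(-1/24) = -U/24)
√((C(122) + 15336)/(11955 + 1/(-16789 - 17956)) - 41014) = √((-1/24*122 + 15336)/(11955 + 1/(-16789 - 17956)) - 41014) = √((-61/12 + 15336)/(11955 + 1/(-34745)) - 41014) = √(183971/(12*(11955 - 1/34745)) - 41014) = √(183971/(12*(415376474/34745)) - 41014) = √((183971/12)*(34745/415376474) - 41014) = √(6392072395/4984517688 - 41014) = √(-204428616383237/4984517688) = I*√254744513573902853299014/2492258844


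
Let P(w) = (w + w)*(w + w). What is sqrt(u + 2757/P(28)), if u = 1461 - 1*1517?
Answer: I*sqrt(172859)/56 ≈ 7.4243*I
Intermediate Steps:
u = -56 (u = 1461 - 1517 = -56)
P(w) = 4*w**2 (P(w) = (2*w)*(2*w) = 4*w**2)
sqrt(u + 2757/P(28)) = sqrt(-56 + 2757/((4*28**2))) = sqrt(-56 + 2757/((4*784))) = sqrt(-56 + 2757/3136) = sqrt(-172859/3136) = I*sqrt(172859)/56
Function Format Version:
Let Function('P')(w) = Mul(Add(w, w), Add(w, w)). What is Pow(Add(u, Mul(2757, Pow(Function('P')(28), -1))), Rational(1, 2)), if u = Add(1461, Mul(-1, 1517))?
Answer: Mul(Rational(1, 56), I, Pow(172859, Rational(1, 2))) ≈ Mul(7.4243, I)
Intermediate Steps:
u = -56 (u = Add(1461, -1517) = -56)
Function('P')(w) = Mul(4, Pow(w, 2)) (Function('P')(w) = Mul(Mul(2, w), Mul(2, w)) = Mul(4, Pow(w, 2)))
Pow(Add(u, Mul(2757, Pow(Function('P')(28), -1))), Rational(1, 2)) = Pow(Add(-56, Mul(2757, Pow(Mul(4, Pow(28, 2)), -1))), Rational(1, 2)) = Pow(Add(-56, Mul(2757, Pow(Mul(4, 784), -1))), Rational(1, 2)) = Pow(Add(-56, Mul(2757, Pow(3136, -1))), Rational(1, 2)) = Pow(Add(-56, Mul(2757, Rational(1, 3136))), Rational(1, 2)) = Pow(Add(-56, Rational(2757, 3136)), Rational(1, 2)) = Pow(Rational(-172859, 3136), Rational(1, 2)) = Mul(Rational(1, 56), I, Pow(172859, Rational(1, 2)))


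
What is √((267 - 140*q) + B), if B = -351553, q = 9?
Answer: I*√352546 ≈ 593.76*I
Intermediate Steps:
√((267 - 140*q) + B) = √((267 - 140*9) - 351553) = √((267 - 1260) - 351553) = √(-993 - 351553) = √(-352546) = I*√352546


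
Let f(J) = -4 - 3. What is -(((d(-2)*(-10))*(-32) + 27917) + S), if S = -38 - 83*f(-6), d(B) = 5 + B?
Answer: -29420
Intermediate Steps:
f(J) = -7
S = 543 (S = -38 - 83*(-7) = -38 + 581 = 543)
-(((d(-2)*(-10))*(-32) + 27917) + S) = -((((5 - 2)*(-10))*(-32) + 27917) + 543) = -(((3*(-10))*(-32) + 27917) + 543) = -((-30*(-32) + 27917) + 543) = -((960 + 27917) + 543) = -(28877 + 543) = -1*29420 = -29420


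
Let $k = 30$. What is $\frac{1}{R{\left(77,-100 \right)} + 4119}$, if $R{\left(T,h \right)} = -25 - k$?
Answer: $\frac{1}{4064} \approx 0.00024606$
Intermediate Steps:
$R{\left(T,h \right)} = -55$ ($R{\left(T,h \right)} = -25 - 30 = -55$)
$\frac{1}{R{\left(77,-100 \right)} + 4119} = \frac{1}{-55 + 4119} = \frac{1}{4064}$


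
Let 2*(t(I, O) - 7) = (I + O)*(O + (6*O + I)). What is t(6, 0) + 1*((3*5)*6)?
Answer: 115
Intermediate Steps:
t(I, O) = 7 + (I + O)*(I + 7*O)/2 (t(I, O) = 7 + ((I + O)*(O + (6*O + I)))/2 = 7 + ((I + O)*(O + (I + 6*O)))/2 = 7 + ((I + O)*(I + 7*O))/2 = 7 + (I + O)*(I + 7*O)/2)
t(6, 0) + 1*((3*5)*6) = (7 + (½)*6² + (7/2)*0² + 4*6*0) + 1*((3*5)*6) = (7 + (½)*36 + (7/2)*0 + 0) + 1*(15*6) = (7 + 18 + 0 + 0) + 1*90 = 25 + 90 = 115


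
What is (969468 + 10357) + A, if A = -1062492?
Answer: -82667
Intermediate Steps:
(969468 + 10357) + A = (969468 + 10357) - 1062492 = 979825 - 1062492 = -82667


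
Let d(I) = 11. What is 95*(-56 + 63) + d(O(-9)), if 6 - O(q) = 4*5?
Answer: 676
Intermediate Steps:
O(q) = -14 (O(q) = 6 - 4*5 = 6 - 1*20 = 6 - 20 = -14)
95*(-56 + 63) + d(O(-9)) = 95*(-56 + 63) + 11 = 95*7 + 11 = 665 + 11 = 676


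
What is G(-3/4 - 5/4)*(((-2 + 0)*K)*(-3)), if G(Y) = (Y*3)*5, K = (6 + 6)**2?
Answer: -25920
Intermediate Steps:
K = 144 (K = 12**2 = 144)
G(Y) = 15*Y (G(Y) = (3*Y)*5 = 15*Y)
G(-3/4 - 5/4)*(((-2 + 0)*K)*(-3)) = (15*(-3/4 - 5/4))*(((-2 + 0)*144)*(-3)) = (15*(-3*1/4 - 5*1/4))*(-2*144*(-3)) = (15*(-3/4 - 5/4))*(-288*(-3)) = (15*(-2))*864 = -30*864 = -25920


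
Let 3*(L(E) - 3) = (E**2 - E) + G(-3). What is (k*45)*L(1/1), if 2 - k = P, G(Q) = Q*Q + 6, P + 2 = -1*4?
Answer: 2880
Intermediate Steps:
P = -6 (P = -2 - 1*4 = -2 - 4 = -6)
G(Q) = 6 + Q**2 (G(Q) = Q**2 + 6 = 6 + Q**2)
L(E) = 8 - E/3 + E**2/3 (L(E) = 3 + ((E**2 - E) + (6 + (-3)**2))/3 = 3 + ((E**2 - E) + (6 + 9))/3 = 3 + ((E**2 - E) + 15)/3 = 3 + (15 + E**2 - E)/3 = 3 + (5 - E/3 + E**2/3) = 8 - E/3 + E**2/3)
k = 8 (k = 2 - 1*(-6) = 2 + 6 = 8)
(k*45)*L(1/1) = (8*45)*(8 - 1/(3*1) + (1/1)**2/3) = 360*(8 - 1/3 + (1*1)**2/3) = 360*(8 - 1/3*1 + (1/3)*1**2) = 360*(8 - 1/3 + (1/3)*1) = 360*(8 - 1/3 + 1/3) = 360*8 = 2880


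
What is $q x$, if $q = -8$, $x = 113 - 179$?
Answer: $528$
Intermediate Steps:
$x = -66$ ($x = 113 - 179 = -66$)
$q x = \left(-8\right) \left(-66\right) = 528$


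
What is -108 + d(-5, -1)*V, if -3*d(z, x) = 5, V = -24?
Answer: -68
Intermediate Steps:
d(z, x) = -5/3 (d(z, x) = -⅓*5 = -5/3)
-108 + d(-5, -1)*V = -108 - 5/3*(-24) = -108 + 40 = -68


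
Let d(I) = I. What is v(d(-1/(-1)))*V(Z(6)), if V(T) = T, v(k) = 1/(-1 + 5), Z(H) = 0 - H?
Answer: -3/2 ≈ -1.5000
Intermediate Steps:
Z(H) = -H
v(k) = ¼ (v(k) = 1/4 = ¼)
v(d(-1/(-1)))*V(Z(6)) = (-1*6)/4 = (¼)*(-6) = -3/2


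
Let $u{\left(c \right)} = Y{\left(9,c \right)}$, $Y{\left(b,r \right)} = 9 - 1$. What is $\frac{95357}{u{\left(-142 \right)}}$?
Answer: $\frac{95357}{8} \approx 11920.0$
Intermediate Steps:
$Y{\left(b,r \right)} = 8$ ($Y{\left(b,r \right)} = 9 - 1 = 8$)
$u{\left(c \right)} = 8$
$\frac{95357}{u{\left(-142 \right)}} = \frac{95357}{8}$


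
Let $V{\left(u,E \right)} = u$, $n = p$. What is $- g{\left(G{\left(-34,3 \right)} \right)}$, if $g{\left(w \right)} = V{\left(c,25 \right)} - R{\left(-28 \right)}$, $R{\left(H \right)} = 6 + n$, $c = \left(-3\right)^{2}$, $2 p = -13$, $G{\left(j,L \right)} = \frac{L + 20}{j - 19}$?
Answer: $- \frac{19}{2} \approx -9.5$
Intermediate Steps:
$G{\left(j,L \right)} = \frac{20 + L}{-19 + j}$
$p = - \frac{13}{2}$ ($p = \frac{1}{2} \left(-13\right) = - \frac{13}{2} \approx -6.5$)
$n = - \frac{13}{2} \approx -6.5$
$c = 9$
$R{\left(H \right)} = - \frac{1}{2}$ ($R{\left(H \right)} = 6 - \frac{13}{2} = - \frac{1}{2}$)
$g{\left(w \right)} = \frac{19}{2}$ ($g{\left(w \right)} = 9 - - \frac{1}{2} = 9 + \frac{1}{2} = \frac{19}{2}$)
$- g{\left(G{\left(-34,3 \right)} \right)} = \left(-1\right) \frac{19}{2} = - \frac{19}{2}$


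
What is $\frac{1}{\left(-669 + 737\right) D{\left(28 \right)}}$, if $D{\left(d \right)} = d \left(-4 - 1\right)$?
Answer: $- \frac{1}{9520} \approx -0.00010504$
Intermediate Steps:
$D{\left(d \right)} = - 5 d$ ($D{\left(d \right)} = d \left(-5\right) = - 5 d$)
$\frac{1}{\left(-669 + 737\right) D{\left(28 \right)}} = \frac{1}{\left(-669 + 737\right) \left(\left(-5\right) 28\right)} = \frac{1}{68 \left(-140\right)} = \frac{1}{68} \left(- \frac{1}{140}\right) = - \frac{1}{9520}$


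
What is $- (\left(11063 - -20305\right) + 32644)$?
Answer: $-64012$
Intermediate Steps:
$- (\left(11063 - -20305\right) + 32644) = - (\left(11063 + 20305\right) + 32644) = - (31368 + 32644) = \left(-1\right) 64012 = -64012$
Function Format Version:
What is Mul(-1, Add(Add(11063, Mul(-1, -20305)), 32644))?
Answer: -64012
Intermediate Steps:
Mul(-1, Add(Add(11063, Mul(-1, -20305)), 32644)) = Mul(-1, Add(Add(11063, 20305), 32644)) = Mul(-1, Add(31368, 32644)) = Mul(-1, 64012) = -64012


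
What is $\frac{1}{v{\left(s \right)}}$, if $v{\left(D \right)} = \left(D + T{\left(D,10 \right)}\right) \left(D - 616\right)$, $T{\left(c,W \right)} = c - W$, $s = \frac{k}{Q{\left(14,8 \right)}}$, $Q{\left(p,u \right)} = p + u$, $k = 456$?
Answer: $- \frac{121}{2265608} \approx -5.3407 \cdot 10^{-5}$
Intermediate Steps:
$s = \frac{228}{11}$ ($s = \frac{456}{14 + 8} = \frac{456}{22} = 456 \cdot \frac{1}{22} = \frac{228}{11} \approx 20.727$)
$v{\left(D \right)} = \left(-616 + D\right) \left(-10 + 2 D\right)$ ($v{\left(D \right)} = \left(D + \left(D - 10\right)\right) \left(D - 616\right) = \left(D + \left(D - 10\right)\right) \left(-616 + D\right) = \left(D + \left(-10 + D\right)\right) \left(-616 + D\right) = \left(-10 + 2 D\right) \left(-616 + D\right) = \left(-616 + D\right) \left(-10 + 2 D\right)$)
$\frac{1}{v{\left(s \right)}} = \frac{1}{6160 - \frac{283176}{11} + 2 \left(\frac{228}{11}\right)^{2}} = \frac{1}{6160 - \frac{283176}{11} + 2 \cdot \frac{51984}{121}} = \frac{1}{6160 - \frac{283176}{11} + \frac{103968}{121}} = \frac{1}{- \frac{2265608}{121}} = - \frac{121}{2265608}$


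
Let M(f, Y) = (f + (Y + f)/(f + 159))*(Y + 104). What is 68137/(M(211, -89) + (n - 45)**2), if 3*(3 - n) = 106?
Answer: 22689621/3047080 ≈ 7.4464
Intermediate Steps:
n = -97/3 (n = 3 - 1/3*106 = 3 - 106/3 = -97/3 ≈ -32.333)
M(f, Y) = (104 + Y)*(f + (Y + f)/(159 + f)) (M(f, Y) = (f + (Y + f)/(159 + f))*(104 + Y) = (104 + Y)*(f + (Y + f)/(159 + f)))
68137/(M(211, -89) + (n - 45)**2) = 68137/(((-89)**2 + 104*(-89) + 104*211**2 + 16640*211 - 89*211**2 + 160*(-89)*211)/(159 + 211) + (-97/3 - 45)**2) = 68137/((7921 - 9256 + 104*44521 + 3511040 - 89*44521 - 3004640)/370 + (-232/3)**2) = 68137/((7921 - 9256 + 4630184 + 3511040 - 3962369 - 3004640)/370 + 53824/9) = 68137/((1/370)*1172880 + 53824/9) = 68137/(117288/37 + 53824/9) = 68137/(3047080/333) = 68137*(333/3047080) = 22689621/3047080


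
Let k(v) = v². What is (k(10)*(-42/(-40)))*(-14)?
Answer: -1470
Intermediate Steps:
(k(10)*(-42/(-40)))*(-14) = (10²*(-42/(-40)))*(-14) = (100*(-42*(-1/40)))*(-14) = (100*(21/20))*(-14) = 105*(-14) = -1470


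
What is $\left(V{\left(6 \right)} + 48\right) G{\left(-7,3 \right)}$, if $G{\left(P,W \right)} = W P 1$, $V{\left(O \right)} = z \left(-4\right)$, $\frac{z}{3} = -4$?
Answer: $-2016$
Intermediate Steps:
$z = -12$ ($z = 3 \left(-4\right) = -12$)
$V{\left(O \right)} = 48$ ($V{\left(O \right)} = \left(-12\right) \left(-4\right) = 48$)
$G{\left(P,W \right)} = P W$ ($G{\left(P,W \right)} = P W 1 = P W$)
$\left(V{\left(6 \right)} + 48\right) G{\left(-7,3 \right)} = \left(48 + 48\right) \left(\left(-7\right) 3\right) = 96 \left(-21\right) = -2016$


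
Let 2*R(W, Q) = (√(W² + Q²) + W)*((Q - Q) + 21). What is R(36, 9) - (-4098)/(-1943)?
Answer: 730356/1943 + 189*√17/2 ≈ 765.52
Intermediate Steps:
R(W, Q) = 21*W/2 + 21*√(Q² + W²)/2 (R(W, Q) = ((√(W² + Q²) + W)*((Q - Q) + 21))/2 = ((√(Q² + W²) + W)*(0 + 21))/2 = ((W + √(Q² + W²))*21)/2 = (21*W + 21*√(Q² + W²))/2 = 21*W/2 + 21*√(Q² + W²)/2)
R(36, 9) - (-4098)/(-1943) = ((21/2)*36 + 21*√(9² + 36²)/2) - (-4098)/(-1943) = (378 + 21*√(81 + 1296)/2) - (-4098)*(-1)/1943 = (378 + 21*√1377/2) - 1*4098/1943 = (378 + 21*(9*√17)/2) - 4098/1943 = (378 + 189*√17/2) - 4098/1943 = 730356/1943 + 189*√17/2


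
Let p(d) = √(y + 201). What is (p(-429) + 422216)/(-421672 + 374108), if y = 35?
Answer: -105554/11891 - √59/23782 ≈ -8.8771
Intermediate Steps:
p(d) = 2*√59 (p(d) = √(35 + 201) = √236 = 2*√59)
(p(-429) + 422216)/(-421672 + 374108) = (2*√59 + 422216)/(-421672 + 374108) = (422216 + 2*√59)/(-47564) = (422216 + 2*√59)*(-1/47564) = -105554/11891 - √59/23782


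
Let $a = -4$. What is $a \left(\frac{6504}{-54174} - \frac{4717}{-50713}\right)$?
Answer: $\frac{49532396}{457887677} \approx 0.10818$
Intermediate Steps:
$a \left(\frac{6504}{-54174} - \frac{4717}{-50713}\right) = - 4 \left(\frac{6504}{-54174} - \frac{4717}{-50713}\right) = - 4 \left(6504 \left(- \frac{1}{54174}\right) - - \frac{4717}{50713}\right) = - 4 \left(- \frac{1084}{9029} + \frac{4717}{50713}\right) = \left(-4\right) \left(- \frac{12383099}{457887677}\right) = \frac{49532396}{457887677}$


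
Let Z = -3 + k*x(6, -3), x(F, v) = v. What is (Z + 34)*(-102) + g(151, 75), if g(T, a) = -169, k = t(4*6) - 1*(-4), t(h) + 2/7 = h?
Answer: 36047/7 ≈ 5149.6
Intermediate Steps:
t(h) = -2/7 + h
k = 194/7 (k = (-2/7 + 4*6) - 1*(-4) = (-2/7 + 24) + 4 = 166/7 + 4 = 194/7 ≈ 27.714)
Z = -603/7 (Z = -3 + (194/7)*(-3) = -3 - 582/7 = -603/7 ≈ -86.143)
(Z + 34)*(-102) + g(151, 75) = (-603/7 + 34)*(-102) - 169 = -365/7*(-102) - 169 = 37230/7 - 169 = 36047/7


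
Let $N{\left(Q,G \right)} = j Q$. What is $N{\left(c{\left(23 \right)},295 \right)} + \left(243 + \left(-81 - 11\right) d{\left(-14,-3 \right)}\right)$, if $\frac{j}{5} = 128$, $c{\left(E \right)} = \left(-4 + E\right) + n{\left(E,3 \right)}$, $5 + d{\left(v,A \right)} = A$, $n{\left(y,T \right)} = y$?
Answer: $27859$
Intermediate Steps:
$d{\left(v,A \right)} = -5 + A$
$c{\left(E \right)} = -4 + 2 E$ ($c{\left(E \right)} = \left(-4 + E\right) + E = -4 + 2 E$)
$j = 640$ ($j = 5 \cdot 128 = 640$)
$N{\left(Q,G \right)} = 640 Q$
$N{\left(c{\left(23 \right)},295 \right)} + \left(243 + \left(-81 - 11\right) d{\left(-14,-3 \right)}\right) = 640 \left(-4 + 2 \cdot 23\right) + \left(243 + \left(-81 - 11\right) \left(-5 - 3\right)\right) = 640 \left(-4 + 46\right) + \left(243 + \left(-81 - 11\right) \left(-8\right)\right) = 640 \cdot 42 + \left(243 - -736\right) = 26880 + \left(243 + 736\right) = 26880 + 979 = 27859$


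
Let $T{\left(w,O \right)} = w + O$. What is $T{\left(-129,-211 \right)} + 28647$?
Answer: $28307$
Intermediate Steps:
$T{\left(w,O \right)} = O + w$
$T{\left(-129,-211 \right)} + 28647 = \left(-211 - 129\right) + 28647 = -340 + 28647 = 28307$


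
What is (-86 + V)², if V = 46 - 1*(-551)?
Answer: 261121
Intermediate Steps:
V = 597 (V = 46 + 551 = 597)
(-86 + V)² = (-86 + 597)² = 511² = 261121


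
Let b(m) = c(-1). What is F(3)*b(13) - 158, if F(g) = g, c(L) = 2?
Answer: -152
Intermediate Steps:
b(m) = 2
F(3)*b(13) - 158 = 3*2 - 158 = 6 - 158 = -152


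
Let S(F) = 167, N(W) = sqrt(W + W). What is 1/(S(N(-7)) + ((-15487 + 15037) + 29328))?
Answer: 1/29045 ≈ 3.4429e-5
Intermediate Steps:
N(W) = sqrt(2)*sqrt(W) (N(W) = sqrt(2*W) = sqrt(2)*sqrt(W))
1/(S(N(-7)) + ((-15487 + 15037) + 29328)) = 1/(167 + ((-15487 + 15037) + 29328)) = 1/(167 + (-450 + 29328)) = 1/(167 + 28878) = 1/29045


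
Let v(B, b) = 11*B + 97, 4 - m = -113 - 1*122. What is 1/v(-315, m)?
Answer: -1/3368 ≈ -0.00029691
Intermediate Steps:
m = 239 (m = 4 - (-113 - 1*122) = 4 - (-113 - 122) = 4 - 1*(-235) = 4 + 235 = 239)
v(B, b) = 97 + 11*B
1/v(-315, m) = 1/(97 + 11*(-315)) = 1/(97 - 3465) = 1/(-3368) = -1/3368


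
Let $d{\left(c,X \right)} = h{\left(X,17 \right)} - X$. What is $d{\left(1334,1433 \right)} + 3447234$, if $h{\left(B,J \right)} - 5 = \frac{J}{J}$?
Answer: $3445807$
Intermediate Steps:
$h{\left(B,J \right)} = 6$ ($h{\left(B,J \right)} = 5 + \frac{J}{J} = 5 + 1 = 6$)
$d{\left(c,X \right)} = 6 - X$
$d{\left(1334,1433 \right)} + 3447234 = \left(6 - 1433\right) + 3447234 = -1427 + 3447234 = 3445807$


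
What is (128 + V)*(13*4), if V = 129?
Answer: 13364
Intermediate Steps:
(128 + V)*(13*4) = (128 + 129)*(13*4) = 257*52 = 13364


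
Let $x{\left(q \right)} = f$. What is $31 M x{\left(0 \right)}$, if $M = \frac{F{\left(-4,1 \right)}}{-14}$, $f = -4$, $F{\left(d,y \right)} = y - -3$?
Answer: $\frac{248}{7} \approx 35.429$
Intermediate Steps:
$F{\left(d,y \right)} = 3 + y$ ($F{\left(d,y \right)} = y + 3 = 3 + y$)
$x{\left(q \right)} = -4$
$M = - \frac{2}{7}$ ($M = \frac{3 + 1}{-14} = 4 \left(- \frac{1}{14}\right) = - \frac{2}{7} \approx -0.28571$)
$31 M x{\left(0 \right)} = 31 \left(- \frac{2}{7}\right) \left(-4\right) = \left(- \frac{62}{7}\right) \left(-4\right) = \frac{248}{7}$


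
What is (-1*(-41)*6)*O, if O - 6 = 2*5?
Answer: 3936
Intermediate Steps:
O = 16 (O = 6 + 2*5 = 6 + 10 = 16)
(-1*(-41)*6)*O = (-1*(-41)*6)*16 = (41*6)*16 = 246*16 = 3936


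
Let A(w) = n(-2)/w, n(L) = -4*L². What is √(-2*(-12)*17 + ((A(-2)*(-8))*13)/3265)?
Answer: 2*√1086663830/3265 ≈ 20.193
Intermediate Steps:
A(w) = -16/w (A(w) = (-4*(-2)²)/w = (-4*4)/w = -16/w)
√(-2*(-12)*17 + ((A(-2)*(-8))*13)/3265) = √(-2*(-12)*17 + ((-16/(-2)*(-8))*13)/3265) = √(24*17 + ((-16*(-½)*(-8))*13)*(1/3265)) = √(408 + ((8*(-8))*13)*(1/3265)) = √(408 - 64*13*(1/3265)) = √(408 - 832*1/3265) = √(408 - 832/3265) = √(1331288/3265) = 2*√1086663830/3265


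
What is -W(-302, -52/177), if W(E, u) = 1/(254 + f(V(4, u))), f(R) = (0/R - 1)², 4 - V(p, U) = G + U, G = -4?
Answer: -1/255 ≈ -0.0039216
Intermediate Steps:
V(p, U) = 8 - U (V(p, U) = 4 - (-4 + U) = 4 + (4 - U) = 8 - U)
f(R) = 1 (f(R) = (0 - 1)² = (-1)² = 1)
W(E, u) = 1/255 (W(E, u) = 1/(254 + 1) = 1/255)
-W(-302, -52/177) = -1*1/255 = -1/255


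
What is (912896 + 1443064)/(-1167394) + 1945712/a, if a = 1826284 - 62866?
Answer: -470782439188/514650898173 ≈ -0.91476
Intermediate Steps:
a = 1763418
(912896 + 1443064)/(-1167394) + 1945712/a = (912896 + 1443064)/(-1167394) + 1945712/1763418 = 2355960*(-1/1167394) + 1945712*(1/1763418) = -1177980/583697 + 972856/881709 = -470782439188/514650898173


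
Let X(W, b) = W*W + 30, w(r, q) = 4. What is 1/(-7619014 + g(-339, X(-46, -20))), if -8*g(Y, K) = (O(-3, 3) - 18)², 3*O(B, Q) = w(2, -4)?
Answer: -18/137142877 ≈ -1.3125e-7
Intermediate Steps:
O(B, Q) = 4/3 (O(B, Q) = (⅓)*4 = 4/3)
X(W, b) = 30 + W² (X(W, b) = W² + 30 = 30 + W²)
g(Y, K) = -625/18 (g(Y, K) = -(4/3 - 18)²/8 = -(-50/3)²/8 = -⅛*2500/9 = -625/18)
1/(-7619014 + g(-339, X(-46, -20))) = 1/(-7619014 - 625/18) = 1/(-137142877/18) = -18/137142877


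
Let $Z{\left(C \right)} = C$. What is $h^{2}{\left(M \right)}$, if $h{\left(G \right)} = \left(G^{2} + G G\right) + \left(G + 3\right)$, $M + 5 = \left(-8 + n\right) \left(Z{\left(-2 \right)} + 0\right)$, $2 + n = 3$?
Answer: $30276$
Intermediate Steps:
$n = 1$ ($n = -2 + 3 = 1$)
$M = 9$ ($M = -5 + \left(-8 + 1\right) \left(-2 + 0\right) = -5 - -14 = -5 + 14 = 9$)
$h{\left(G \right)} = 3 + G + 2 G^{2}$ ($h{\left(G \right)} = \left(G^{2} + G^{2}\right) + \left(3 + G\right) = 2 G^{2} + \left(3 + G\right) = 3 + G + 2 G^{2}$)
$h^{2}{\left(M \right)} = \left(3 + 9 + 2 \cdot 9^{2}\right)^{2} = \left(3 + 9 + 2 \cdot 81\right)^{2} = \left(3 + 9 + 162\right)^{2} = 174^{2} = 30276$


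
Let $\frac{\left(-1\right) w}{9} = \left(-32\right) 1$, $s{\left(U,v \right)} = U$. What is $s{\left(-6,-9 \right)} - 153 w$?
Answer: $-44070$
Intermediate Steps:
$w = 288$ ($w = - 9 \left(\left(-32\right) 1\right) = \left(-9\right) \left(-32\right) = 288$)
$s{\left(-6,-9 \right)} - 153 w = -6 - 44064 = -44070$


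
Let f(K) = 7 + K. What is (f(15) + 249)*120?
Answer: 32520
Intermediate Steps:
(f(15) + 249)*120 = ((7 + 15) + 249)*120 = (22 + 249)*120 = 271*120 = 32520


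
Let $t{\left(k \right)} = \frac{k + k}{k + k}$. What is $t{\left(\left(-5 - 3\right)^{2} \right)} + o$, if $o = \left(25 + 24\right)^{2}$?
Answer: $2402$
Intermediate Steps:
$t{\left(k \right)} = 1$ ($t{\left(k \right)} = \frac{2 k}{2 k} = 2 k \frac{1}{2 k} = 1$)
$o = 2401$ ($o = 49^{2} = 2401$)
$t{\left(\left(-5 - 3\right)^{2} \right)} + o = 1 + 2401 = 2402$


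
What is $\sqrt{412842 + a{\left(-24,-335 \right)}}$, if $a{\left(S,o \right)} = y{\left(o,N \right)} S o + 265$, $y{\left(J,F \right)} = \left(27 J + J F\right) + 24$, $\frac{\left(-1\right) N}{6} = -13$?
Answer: $i \sqrt{282200933} \approx 16799.0 i$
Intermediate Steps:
$N = 78$ ($N = \left(-6\right) \left(-13\right) = 78$)
$y{\left(J,F \right)} = 24 + 27 J + F J$ ($y{\left(J,F \right)} = \left(27 J + F J\right) + 24 = 24 + 27 J + F J$)
$a{\left(S,o \right)} = 265 + S o \left(24 + 105 o\right)$ ($a{\left(S,o \right)} = \left(24 + 27 o + 78 o\right) S o + 265 = \left(24 + 105 o\right) S o + 265 = S \left(24 + 105 o\right) o + 265 = S o \left(24 + 105 o\right) + 265 = 265 + S o \left(24 + 105 o\right)$)
$\sqrt{412842 + a{\left(-24,-335 \right)}} = \sqrt{412842 + \left(265 + 3 \left(-24\right) \left(-335\right) \left(8 + 35 \left(-335\right)\right)\right)} = \sqrt{412842 + \left(265 + 3 \left(-24\right) \left(-335\right) \left(8 - 11725\right)\right)} = \sqrt{412842 + \left(265 + 3 \left(-24\right) \left(-335\right) \left(-11717\right)\right)} = \sqrt{412842 + \left(265 - 282614040\right)} = \sqrt{412842 - 282613775} = \sqrt{-282200933} = i \sqrt{282200933}$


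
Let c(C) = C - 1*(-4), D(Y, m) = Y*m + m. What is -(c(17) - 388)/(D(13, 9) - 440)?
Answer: -367/314 ≈ -1.1688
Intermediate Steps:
D(Y, m) = m + Y*m
c(C) = 4 + C (c(C) = C + 4 = 4 + C)
-(c(17) - 388)/(D(13, 9) - 440) = -((4 + 17) - 388)/(9*(1 + 13) - 440) = -(21 - 388)/(9*14 - 440) = -(-367)/(126 - 440) = -(-367)/(-314) = -(-367)*(-1)/314 = -1*367/314 = -367/314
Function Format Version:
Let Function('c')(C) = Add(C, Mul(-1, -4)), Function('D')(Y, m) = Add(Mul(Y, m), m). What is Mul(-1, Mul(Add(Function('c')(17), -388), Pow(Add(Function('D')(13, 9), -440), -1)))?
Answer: Rational(-367, 314) ≈ -1.1688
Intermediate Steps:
Function('D')(Y, m) = Add(m, Mul(Y, m))
Function('c')(C) = Add(4, C) (Function('c')(C) = Add(C, 4) = Add(4, C))
Mul(-1, Mul(Add(Function('c')(17), -388), Pow(Add(Function('D')(13, 9), -440), -1))) = Mul(-1, Mul(Add(Add(4, 17), -388), Pow(Add(Mul(9, Add(1, 13)), -440), -1))) = Mul(-1, Mul(Add(21, -388), Pow(Add(Mul(9, 14), -440), -1))) = Mul(-1, Mul(-367, Pow(Add(126, -440), -1))) = Mul(-1, Mul(-367, Pow(-314, -1))) = Mul(-1, Mul(-367, Rational(-1, 314))) = Mul(-1, Rational(367, 314)) = Rational(-367, 314)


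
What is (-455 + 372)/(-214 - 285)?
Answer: 83/499 ≈ 0.16633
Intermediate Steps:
(-455 + 372)/(-214 - 285) = -83/(-499) = -83*(-1/499) = 83/499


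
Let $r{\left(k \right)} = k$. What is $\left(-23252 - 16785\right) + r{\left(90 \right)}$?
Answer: $-39947$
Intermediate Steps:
$\left(-23252 - 16785\right) + r{\left(90 \right)} = \left(-23252 - 16785\right) + 90 = -40037 + 90 = -39947$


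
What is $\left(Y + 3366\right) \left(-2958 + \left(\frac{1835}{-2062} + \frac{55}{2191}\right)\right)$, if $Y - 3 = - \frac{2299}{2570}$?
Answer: $- \frac{115711084600611041}{11610853940} \approx -9.9658 \cdot 10^{6}$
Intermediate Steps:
$Y = \frac{5411}{2570}$ ($Y = 3 - \frac{2299}{2570} = \frac{5411}{2570} \approx 2.1054$)
$\left(Y + 3366\right) \left(-2958 + \left(\frac{1835}{-2062} + \frac{55}{2191}\right)\right) = \left(\frac{5411}{2570} + 3366\right) \left(-2958 + \left(\frac{1835}{-2062} + \frac{55}{2191}\right)\right) = \frac{8656031 \left(-2958 + \left(1835 \left(- \frac{1}{2062}\right) + 55 \cdot \frac{1}{2191}\right)\right)}{2570} = \frac{8656031 \left(-2958 + \left(- \frac{1835}{2062} + \frac{55}{2191}\right)\right)}{2570} = \frac{8656031 \left(-2958 - \frac{3907075}{4517842}\right)}{2570} = \frac{8656031}{2570} \left(- \frac{13367683711}{4517842}\right) = - \frac{115711084600611041}{11610853940}$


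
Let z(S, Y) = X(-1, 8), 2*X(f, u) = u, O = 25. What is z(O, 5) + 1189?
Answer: 1193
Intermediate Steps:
X(f, u) = u/2
z(S, Y) = 4 (z(S, Y) = (1/2)*8 = 4)
z(O, 5) + 1189 = 4 + 1189 = 1193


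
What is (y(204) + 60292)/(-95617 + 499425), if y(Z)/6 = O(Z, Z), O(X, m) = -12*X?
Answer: 11401/100952 ≈ 0.11293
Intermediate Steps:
y(Z) = -72*Z (y(Z) = 6*(-12*Z) = -72*Z)
(y(204) + 60292)/(-95617 + 499425) = (-72*204 + 60292)/(-95617 + 499425) = (-14688 + 60292)/403808 = 45604*(1/403808) = 11401/100952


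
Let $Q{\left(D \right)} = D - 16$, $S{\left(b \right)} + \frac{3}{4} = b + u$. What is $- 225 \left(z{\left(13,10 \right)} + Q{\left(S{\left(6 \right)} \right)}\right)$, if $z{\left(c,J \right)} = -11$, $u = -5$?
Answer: $\frac{24075}{4} \approx 6018.8$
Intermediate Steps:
$S{\left(b \right)} = - \frac{23}{4} + b$ ($S{\left(b \right)} = - \frac{3}{4} + \left(b - 5\right) = - \frac{3}{4} + \left(-5 + b\right) = - \frac{23}{4} + b$)
$Q{\left(D \right)} = -16 + D$
$- 225 \left(z{\left(13,10 \right)} + Q{\left(S{\left(6 \right)} \right)}\right) = - 225 \left(-11 + \left(-16 + \left(- \frac{23}{4} + 6\right)\right)\right) = - 225 \left(-11 + \left(-16 + \frac{1}{4}\right)\right) = - 225 \left(-11 - \frac{63}{4}\right) = \left(-225\right) \left(- \frac{107}{4}\right) = \frac{24075}{4}$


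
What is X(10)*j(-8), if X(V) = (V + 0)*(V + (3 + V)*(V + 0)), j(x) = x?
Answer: -11200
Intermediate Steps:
X(V) = V*(V + V*(3 + V)) (X(V) = V*(V + (3 + V)*V) = V*(V + V*(3 + V)))
X(10)*j(-8) = (10²*(4 + 10))*(-8) = (100*14)*(-8) = 1400*(-8) = -11200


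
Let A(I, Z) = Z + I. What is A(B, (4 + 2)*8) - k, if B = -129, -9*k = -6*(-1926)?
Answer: 1203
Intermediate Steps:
k = -1284 (k = -(-2)*(-1926)/3 = -⅑*11556 = -1284)
A(I, Z) = I + Z
A(B, (4 + 2)*8) - k = (-129 + (4 + 2)*8) - 1*(-1284) = (-129 + 6*8) + 1284 = (-129 + 48) + 1284 = -81 + 1284 = 1203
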